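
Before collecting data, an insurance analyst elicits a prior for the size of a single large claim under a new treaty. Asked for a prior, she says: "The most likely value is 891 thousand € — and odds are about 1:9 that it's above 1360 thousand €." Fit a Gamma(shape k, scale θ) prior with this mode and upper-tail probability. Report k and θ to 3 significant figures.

Gamma(k,θ) with k>1 has mode (k−1)θ, so θ = 891/(k−1).
Need P(X < 1360) = 0.9 with θ tied to k this way. Start at k = 2, θ = 891: P(X<1360) ≈ 0.451.
Too low — raise k to concentrate. Iterating converges to k ≈ 11.4.
Then θ = 891/(11.4−1) ≈ 85.4.

k ≈ 11.4, θ ≈ 85.4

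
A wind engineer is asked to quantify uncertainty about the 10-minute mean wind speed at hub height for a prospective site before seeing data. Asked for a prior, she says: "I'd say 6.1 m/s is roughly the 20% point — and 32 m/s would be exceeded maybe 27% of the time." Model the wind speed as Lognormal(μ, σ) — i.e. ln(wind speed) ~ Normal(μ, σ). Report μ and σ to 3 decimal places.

If T ~ Lognormal(μ,σ) then ln T ~ Normal(μ,σ), so the p-quantile of ln T is μ + z_p·σ.
ln(6.1) = 1.808 and ln(32) = 3.466; z_{0.2} = -0.8416, z_{0.73} = 0.6128.
σ = (3.466 − 1.808)/(0.6128 − (-0.8416)) = 1.140.
μ = 1.808 − (-0.8416)·1.140 = 2.767.

μ ≈ 2.767, σ ≈ 1.140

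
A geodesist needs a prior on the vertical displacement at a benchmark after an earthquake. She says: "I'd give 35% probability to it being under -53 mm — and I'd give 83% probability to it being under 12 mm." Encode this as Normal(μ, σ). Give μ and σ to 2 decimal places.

μ = -34.30, σ = 48.53

For Normal(μ,σ), the p-quantile is μ + z_p·σ. Here z_{0.35} = -0.3853, z_{0.83} = 0.9542.
So -53 = μ − 0.3853σ and 12 = μ + 0.9542σ.
Subtracting: σ = (12 − -53)/(0.9542 − (-0.3853)) = 48.53.
Then μ = -53 − (-0.3853)·48.53 = -34.30.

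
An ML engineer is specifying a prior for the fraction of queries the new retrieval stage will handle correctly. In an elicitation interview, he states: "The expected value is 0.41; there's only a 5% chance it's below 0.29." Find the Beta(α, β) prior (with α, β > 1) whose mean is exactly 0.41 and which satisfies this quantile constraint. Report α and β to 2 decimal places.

α ≈ 17.53, β ≈ 25.23

With mean 0.41 fixed, write α = 0.41s, β = 0.59s where s = α+β.
Need P(θ < 0.29) = 0.05 under Beta(0.41s, 0.59s). Normal approximation: (q−m)/√(m(1−m)/s) ≈ z_{0.05} = -1.64, so s ≈ 0.41·0.59·(-1.64)²/(0.29−0.41)² = 45.4.
At s = 45.4: P(θ<0.29) ≈ 0.045. Adjusting to match 0.05 gives s ≈ 42.76.
So α = 0.41·42.76 ≈ 17.53, β = 0.59·42.76 ≈ 25.23.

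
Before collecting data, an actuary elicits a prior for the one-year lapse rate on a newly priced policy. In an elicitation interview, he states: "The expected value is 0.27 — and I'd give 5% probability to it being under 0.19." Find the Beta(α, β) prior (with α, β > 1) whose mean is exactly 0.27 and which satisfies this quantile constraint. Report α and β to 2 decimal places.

α ≈ 20.35, β ≈ 55.03

With mean 0.27 fixed, write α = 0.27s, β = 0.73s where s = α+β.
Need P(θ < 0.19) = 0.05 under Beta(0.27s, 0.73s). Normal approximation: (q−m)/√(m(1−m)/s) ≈ z_{0.05} = -1.64, so s ≈ 0.27·0.73·(-1.64)²/(0.19−0.27)² = 83.3.
At s = 83.3: P(θ<0.19) ≈ 0.041. Adjusting to match 0.05 gives s ≈ 75.38.
So α = 0.27·75.38 ≈ 20.35, β = 0.73·75.38 ≈ 55.03.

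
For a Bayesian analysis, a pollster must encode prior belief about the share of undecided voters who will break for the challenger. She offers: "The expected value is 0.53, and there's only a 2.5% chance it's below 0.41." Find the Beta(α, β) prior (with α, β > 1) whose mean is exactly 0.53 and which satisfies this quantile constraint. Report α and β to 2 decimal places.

With mean 0.53 fixed, write α = 0.53s, β = 0.47s where s = α+β.
Need P(θ < 0.41) = 0.025 under Beta(0.53s, 0.47s). Normal approximation: (q−m)/√(m(1−m)/s) ≈ z_{0.025} = -1.96, so s ≈ 0.53·0.47·(-1.96)²/(0.41−0.53)² = 66.5.
At s = 66.5: P(θ<0.41) ≈ 0.025. Adjusting to match 0.025 gives s ≈ 65.97.
So α = 0.53·65.97 ≈ 34.96, β = 0.47·65.97 ≈ 31.01.

α ≈ 34.96, β ≈ 31.01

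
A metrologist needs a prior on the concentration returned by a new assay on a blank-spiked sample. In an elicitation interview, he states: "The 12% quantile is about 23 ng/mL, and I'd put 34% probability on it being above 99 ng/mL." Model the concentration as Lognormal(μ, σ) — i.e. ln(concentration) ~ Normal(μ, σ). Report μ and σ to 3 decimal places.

If T ~ Lognormal(μ,σ) then ln T ~ Normal(μ,σ), so the p-quantile of ln T is μ + z_p·σ.
ln(23) = 3.135 and ln(99) = 4.595; z_{0.12} = -1.175, z_{0.66} = 0.4125.
σ = (4.595 − 3.135)/(0.4125 − (-1.175)) = 0.919.
μ = 3.135 − (-1.175)·0.919 = 4.216.

μ ≈ 4.216, σ ≈ 0.919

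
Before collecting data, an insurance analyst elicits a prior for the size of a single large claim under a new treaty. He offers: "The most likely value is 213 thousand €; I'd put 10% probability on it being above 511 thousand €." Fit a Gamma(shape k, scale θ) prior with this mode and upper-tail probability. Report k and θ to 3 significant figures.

k ≈ 3.51, θ ≈ 84.8

Gamma(k,θ) with k>1 has mode (k−1)θ, so θ = 213/(k−1).
Need P(X < 511) = 0.9 with θ tied to k this way. Start at k = 2, θ = 213: P(X<511) ≈ 0.691.
Too low — raise k to concentrate. Iterating converges to k ≈ 3.51.
Then θ = 213/(3.51−1) ≈ 84.8.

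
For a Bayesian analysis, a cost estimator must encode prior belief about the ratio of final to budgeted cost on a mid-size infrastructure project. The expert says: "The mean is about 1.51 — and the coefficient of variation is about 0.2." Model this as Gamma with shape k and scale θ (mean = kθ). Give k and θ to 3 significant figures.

For Gamma(k, scale θ): mean = kθ, variance = kθ², so CV = 1/√k.
CV = 0.2, hence k = 1/CV² = 25.
Then θ = mean/k = 1.51/25 = 0.0604.

k ≈ 25, θ ≈ 0.0604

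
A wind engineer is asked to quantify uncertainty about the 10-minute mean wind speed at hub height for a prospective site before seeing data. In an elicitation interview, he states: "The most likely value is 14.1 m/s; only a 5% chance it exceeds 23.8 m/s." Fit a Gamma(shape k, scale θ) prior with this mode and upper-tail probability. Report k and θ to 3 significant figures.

Gamma(k,θ) with k>1 has mode (k−1)θ, so θ = 14.1/(k−1).
Need P(X < 23.8) = 0.95 with θ tied to k this way. Start at k = 2, θ = 14.1: P(X<23.8) ≈ 0.503.
Too low — raise k to concentrate. Iterating converges to k ≈ 11.2.
Then θ = 14.1/(11.2−1) ≈ 1.38.

k ≈ 11.2, θ ≈ 1.38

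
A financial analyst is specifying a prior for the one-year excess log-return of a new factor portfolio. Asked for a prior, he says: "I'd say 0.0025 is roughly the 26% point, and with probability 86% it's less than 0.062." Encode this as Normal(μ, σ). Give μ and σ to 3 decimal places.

μ = 0.025, σ = 0.035

For Normal(μ,σ), the p-quantile is μ + z_p·σ. Here z_{0.26} = -0.6433, z_{0.86} = 1.08.
So 0.0025 = μ − 0.6433σ and 0.062 = μ + 1.08σ.
Subtracting: σ = (0.062 − 0.0025)/(1.08 − (-0.6433)) = 0.035.
Then μ = 0.0025 − (-0.6433)·0.035 = 0.025.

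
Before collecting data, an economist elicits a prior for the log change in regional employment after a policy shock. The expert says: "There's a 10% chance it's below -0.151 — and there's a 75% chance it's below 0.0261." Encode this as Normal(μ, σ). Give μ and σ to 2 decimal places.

For Normal(μ,σ), the p-quantile is μ + z_p·σ. Here z_{0.1} = -1.282, z_{0.75} = 0.6745.
So -0.151 = μ − 1.282σ and 0.0261 = μ + 0.6745σ.
Subtracting: σ = (0.0261 − -0.151)/(0.6745 − (-1.282)) = 0.09.
Then μ = -0.151 − (-1.282)·0.09 = -0.03.

μ = -0.03, σ = 0.09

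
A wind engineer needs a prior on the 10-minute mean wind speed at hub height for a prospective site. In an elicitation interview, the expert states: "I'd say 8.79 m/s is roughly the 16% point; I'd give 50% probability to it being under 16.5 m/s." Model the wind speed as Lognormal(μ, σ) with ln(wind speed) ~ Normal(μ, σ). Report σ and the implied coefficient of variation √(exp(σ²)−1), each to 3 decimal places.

If T ~ Lognormal(μ,σ) then ln T ~ Normal(μ,σ), so the p-quantile of ln T is μ + z_p·σ.
ln(8.79) = 2.174 and ln(16.5) = 2.803; z_{0.16} = -0.9945, z_{0.5} = 0.
σ = (2.803 − 2.174)/(0 − (-0.9945)) = 0.633.
μ = 2.174 − (-0.9945)·0.633 = 2.803.
CV = √(exp(σ²)−1) = √(exp(0.4010)−1) = 0.702.

σ ≈ 0.633, CV ≈ 0.702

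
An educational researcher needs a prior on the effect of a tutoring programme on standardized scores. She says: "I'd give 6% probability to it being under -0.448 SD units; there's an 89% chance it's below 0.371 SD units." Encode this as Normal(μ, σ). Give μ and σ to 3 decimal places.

The p-quantile of Normal(μ,σ) is μ + z_p·σ, with z_{0.06} = -1.555 and z_{0.89} = 1.227.
Eliminate σ: μ = (z₂·x₁ − z₁·x₂)/(z₂ − z₁) = (1.227·-0.448 − (-1.555)·0.371)/2.781 = 0.010.
Then σ = (x₂ − x₁)/(z₂ − z₁) = (0.371 − -0.448)/2.781 = 0.294.

μ = 0.010, σ = 0.294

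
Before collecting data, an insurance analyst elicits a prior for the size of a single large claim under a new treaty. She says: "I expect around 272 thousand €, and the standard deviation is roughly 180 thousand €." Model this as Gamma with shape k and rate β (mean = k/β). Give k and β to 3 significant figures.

k ≈ 2.28, β ≈ 0.0084

For Gamma(k, rate β): mean = k/β, variance = k/β², so CV = 1/√k.
CV = SD/mean = 180/272 = 0.6618, hence k = 1/CV² = 2.28.
Then β = k/mean = 2.28/272 = 0.0084.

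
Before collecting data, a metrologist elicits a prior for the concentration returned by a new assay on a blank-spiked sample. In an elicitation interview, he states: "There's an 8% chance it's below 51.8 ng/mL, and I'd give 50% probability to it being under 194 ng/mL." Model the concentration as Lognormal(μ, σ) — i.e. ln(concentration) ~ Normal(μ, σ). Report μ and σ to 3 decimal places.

If T ~ Lognormal(μ,σ) then ln T ~ Normal(μ,σ), so the p-quantile of ln T is μ + z_p·σ.
ln(51.8) = 3.947 and ln(194) = 5.268; z_{0.08} = -1.405, z_{0.5} = 0.
σ = (5.268 − 3.947)/(0 − (-1.405)) = 0.940.
μ = 3.947 − (-1.405)·0.940 = 5.268.

μ ≈ 5.268, σ ≈ 0.940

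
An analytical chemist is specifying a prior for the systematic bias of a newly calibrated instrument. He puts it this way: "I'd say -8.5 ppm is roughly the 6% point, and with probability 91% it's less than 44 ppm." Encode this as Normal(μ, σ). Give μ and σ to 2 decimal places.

μ = 19.69, σ = 18.13

For Normal(μ,σ), the p-quantile is μ + z_p·σ. Here z_{0.06} = -1.555, z_{0.91} = 1.341.
So -8.5 = μ − 1.555σ and 44 = μ + 1.341σ.
Subtracting: σ = (44 − -8.5)/(1.341 − (-1.555)) = 18.13.
Then μ = -8.5 − (-1.555)·18.13 = 19.69.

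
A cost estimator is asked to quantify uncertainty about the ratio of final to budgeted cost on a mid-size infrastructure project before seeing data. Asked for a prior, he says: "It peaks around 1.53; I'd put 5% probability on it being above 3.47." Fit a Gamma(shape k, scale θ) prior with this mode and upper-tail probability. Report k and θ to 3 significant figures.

k ≈ 5.09, θ ≈ 0.374

Gamma(k,θ) with k>1 has mode (k−1)θ, so θ = 1.53/(k−1).
Need P(X < 3.47) = 0.95 with θ tied to k this way. Start at k = 2, θ = 1.53: P(X<3.47) ≈ 0.662.
Too low — raise k to concentrate. Iterating converges to k ≈ 5.09.
Then θ = 1.53/(5.09−1) ≈ 0.374.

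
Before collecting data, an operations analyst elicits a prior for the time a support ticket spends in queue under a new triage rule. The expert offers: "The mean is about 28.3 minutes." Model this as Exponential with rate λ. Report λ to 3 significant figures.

λ ≈ 0.0353

Exponential mean = 1/λ, so λ = 1/28.3 = 0.0353.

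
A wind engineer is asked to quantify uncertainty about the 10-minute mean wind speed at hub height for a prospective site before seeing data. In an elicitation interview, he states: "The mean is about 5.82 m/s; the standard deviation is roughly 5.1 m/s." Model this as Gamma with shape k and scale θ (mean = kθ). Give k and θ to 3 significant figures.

k ≈ 1.3, θ ≈ 4.47

For Gamma(k, scale θ): mean = kθ, variance = kθ², so CV = 1/√k.
CV = SD/mean = 5.1/5.82 = 0.8763, hence k = 1/CV² = 1.3.
Then θ = mean/k = 5.82/1.3 = 4.47.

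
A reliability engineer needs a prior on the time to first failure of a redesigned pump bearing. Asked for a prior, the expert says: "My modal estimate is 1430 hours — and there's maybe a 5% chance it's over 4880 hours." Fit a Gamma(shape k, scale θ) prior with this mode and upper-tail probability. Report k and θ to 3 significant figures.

k ≈ 2.72, θ ≈ 831

Gamma(k,θ) with k>1 has mode (k−1)θ, so θ = 1430/(k−1).
Need P(X < 4880) = 0.95 with θ tied to k this way. Start at k = 2, θ = 1430: P(X<4880) ≈ 0.855.
Too low — raise k to concentrate. Iterating converges to k ≈ 2.72.
Then θ = 1430/(2.72−1) ≈ 831.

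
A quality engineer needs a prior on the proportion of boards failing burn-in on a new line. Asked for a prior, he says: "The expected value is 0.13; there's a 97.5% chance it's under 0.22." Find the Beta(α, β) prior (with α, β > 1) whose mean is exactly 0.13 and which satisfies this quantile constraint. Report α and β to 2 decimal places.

With mean 0.13 fixed, write α = 0.13s, β = 0.87s where s = α+β.
Need P(θ < 0.22) = 0.975 under Beta(0.13s, 0.87s). Normal approximation: (q−m)/√(m(1−m)/s) ≈ z_{0.975} = 1.96, so s ≈ 0.13·0.87·(1.96)²/(0.22−0.13)² = 53.6.
At s = 53.6: P(θ<0.22) ≈ 0.962. Adjusting to match 0.975 gives s ≈ 66.45.
So α = 0.13·66.45 ≈ 8.64, β = 0.87·66.45 ≈ 57.81.

α ≈ 8.64, β ≈ 57.81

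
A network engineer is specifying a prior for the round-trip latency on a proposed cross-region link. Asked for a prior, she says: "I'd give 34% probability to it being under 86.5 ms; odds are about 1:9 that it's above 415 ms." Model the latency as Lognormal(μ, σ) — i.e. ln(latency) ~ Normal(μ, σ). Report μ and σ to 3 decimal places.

If T ~ Lognormal(μ,σ) then ln T ~ Normal(μ,σ), so the p-quantile of ln T is μ + z_p·σ.
ln(86.5) = 4.46 and ln(415) = 6.028; z_{0.34} = -0.4125, z_{0.9} = 1.282.
σ = (6.028 − 4.46)/(1.282 − (-0.4125)) = 0.926.
μ = 4.46 − (-0.4125)·0.926 = 4.842.

μ ≈ 4.842, σ ≈ 0.926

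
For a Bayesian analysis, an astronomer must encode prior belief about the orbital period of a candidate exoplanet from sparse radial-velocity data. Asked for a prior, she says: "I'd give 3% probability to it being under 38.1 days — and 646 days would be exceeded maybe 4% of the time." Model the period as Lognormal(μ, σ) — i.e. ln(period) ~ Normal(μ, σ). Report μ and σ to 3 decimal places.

μ ≈ 5.106, σ ≈ 0.779

If T ~ Lognormal(μ,σ) then ln T ~ Normal(μ,σ), so the p-quantile of ln T is μ + z_p·σ.
ln(38.1) = 3.64 and ln(646) = 6.471; z_{0.03} = -1.881, z_{0.96} = 1.751.
σ = (6.471 − 3.64)/(1.751 − (-1.881)) = 0.779.
μ = 3.64 − (-1.881)·0.779 = 5.106.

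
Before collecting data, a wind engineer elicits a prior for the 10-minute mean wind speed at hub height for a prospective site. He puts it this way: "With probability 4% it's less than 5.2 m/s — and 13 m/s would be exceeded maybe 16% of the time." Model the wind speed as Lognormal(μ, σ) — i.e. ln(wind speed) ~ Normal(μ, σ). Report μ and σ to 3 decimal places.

If T ~ Lognormal(μ,σ) then ln T ~ Normal(μ,σ), so the p-quantile of ln T is μ + z_p·σ.
ln(5.2) = 1.649 and ln(13) = 2.565; z_{0.04} = -1.751, z_{0.84} = 0.9945.
σ = (2.565 − 1.649)/(0.9945 − (-1.751)) = 0.334.
μ = 1.649 − (-1.751)·0.334 = 2.233.

μ ≈ 2.233, σ ≈ 0.334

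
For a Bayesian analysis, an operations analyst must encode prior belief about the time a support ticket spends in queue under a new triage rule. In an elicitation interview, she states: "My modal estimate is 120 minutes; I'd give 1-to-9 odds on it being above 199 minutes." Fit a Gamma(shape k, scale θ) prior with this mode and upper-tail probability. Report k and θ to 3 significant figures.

Gamma(k,θ) with k>1 has mode (k−1)θ, so θ = 120/(k−1).
Need P(X < 199) = 0.9 with θ tied to k this way. Start at k = 2, θ = 120: P(X<199) ≈ 0.494.
Too low — raise k to concentrate. Iterating converges to k ≈ 8.38.
Then θ = 120/(8.38−1) ≈ 16.3.

k ≈ 8.38, θ ≈ 16.3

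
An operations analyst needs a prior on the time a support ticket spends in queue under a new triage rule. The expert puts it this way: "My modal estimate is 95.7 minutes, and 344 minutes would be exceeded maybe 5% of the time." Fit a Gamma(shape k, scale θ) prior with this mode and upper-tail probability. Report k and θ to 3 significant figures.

Gamma(k,θ) with k>1 has mode (k−1)θ, so θ = 95.7/(k−1).
Need P(X < 344) = 0.95 with θ tied to k this way. Start at k = 2, θ = 95.7: P(X<344) ≈ 0.874.
Too low — raise k to concentrate. Iterating converges to k ≈ 2.57.
Then θ = 95.7/(2.57−1) ≈ 61.

k ≈ 2.57, θ ≈ 61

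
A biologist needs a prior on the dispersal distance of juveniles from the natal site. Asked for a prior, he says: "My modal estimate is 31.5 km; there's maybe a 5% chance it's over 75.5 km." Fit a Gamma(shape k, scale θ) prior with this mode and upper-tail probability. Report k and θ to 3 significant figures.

Gamma(k,θ) with k>1 has mode (k−1)θ, so θ = 31.5/(k−1).
Need P(X < 75.5) = 0.95 with θ tied to k this way. Start at k = 2, θ = 31.5: P(X<75.5) ≈ 0.691.
Too low — raise k to concentrate. Iterating converges to k ≈ 4.57.
Then θ = 31.5/(4.57−1) ≈ 8.82.

k ≈ 4.57, θ ≈ 8.82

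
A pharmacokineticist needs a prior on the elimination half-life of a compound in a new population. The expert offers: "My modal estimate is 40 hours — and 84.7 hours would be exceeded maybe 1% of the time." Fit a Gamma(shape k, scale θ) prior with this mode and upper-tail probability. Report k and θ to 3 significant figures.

Gamma(k,θ) with k>1 has mode (k−1)θ, so θ = 40/(k−1).
Need P(X < 84.7) = 0.99 with θ tied to k this way. Start at k = 2, θ = 40: P(X<84.7) ≈ 0.625.
Too low — raise k to concentrate. Iterating converges to k ≈ 9.63.
Then θ = 40/(9.63−1) ≈ 4.63.

k ≈ 9.63, θ ≈ 4.63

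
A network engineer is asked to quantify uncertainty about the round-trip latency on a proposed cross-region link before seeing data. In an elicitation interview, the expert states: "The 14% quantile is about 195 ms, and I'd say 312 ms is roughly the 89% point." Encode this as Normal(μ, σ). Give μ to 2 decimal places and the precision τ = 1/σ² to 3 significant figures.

μ = 249.79, τ = 0.000389

The p-quantile of Normal(μ,σ) is μ + z_p·σ, with z_{0.14} = -1.08 and z_{0.89} = 1.227.
Eliminate σ: μ = (z₂·x₁ − z₁·x₂)/(z₂ − z₁) = (1.227·195 − (-1.08)·312)/2.307 = 249.79.
Then σ = (x₂ − x₁)/(z₂ − z₁) = (312 − 195)/2.307 = 50.72.
Precision τ = 1/σ² = 1/50.72² = 0.000389.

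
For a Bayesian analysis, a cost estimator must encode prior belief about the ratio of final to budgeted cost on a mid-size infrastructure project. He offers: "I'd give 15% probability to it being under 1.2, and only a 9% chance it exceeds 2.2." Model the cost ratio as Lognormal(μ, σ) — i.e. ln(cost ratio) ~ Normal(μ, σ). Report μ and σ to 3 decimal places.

If T ~ Lognormal(μ,σ) then ln T ~ Normal(μ,σ), so the p-quantile of ln T is μ + z_p·σ.
ln(1.2) = 0.1823 and ln(2.2) = 0.7885; z_{0.15} = -1.036, z_{0.91} = 1.341.
σ = (0.7885 − 0.1823)/(1.341 − (-1.036)) = 0.255.
μ = 0.1823 − (-1.036)·0.255 = 0.447.

μ ≈ 0.447, σ ≈ 0.255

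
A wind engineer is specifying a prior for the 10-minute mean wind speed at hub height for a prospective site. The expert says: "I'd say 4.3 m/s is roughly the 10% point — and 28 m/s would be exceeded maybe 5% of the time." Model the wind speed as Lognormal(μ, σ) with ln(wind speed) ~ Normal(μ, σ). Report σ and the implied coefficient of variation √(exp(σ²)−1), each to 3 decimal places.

σ ≈ 0.640, CV ≈ 0.712

If T ~ Lognormal(μ,σ) then ln T ~ Normal(μ,σ), so the p-quantile of ln T is μ + z_p·σ.
ln(4.3) = 1.459 and ln(28) = 3.332; z_{0.1} = -1.282, z_{0.95} = 1.645.
σ = (3.332 − 1.459)/(1.645 − (-1.282)) = 0.640.
μ = 1.459 − (-1.282)·0.640 = 2.279.
CV = √(exp(σ²)−1) = √(exp(0.4099)−1) = 0.712.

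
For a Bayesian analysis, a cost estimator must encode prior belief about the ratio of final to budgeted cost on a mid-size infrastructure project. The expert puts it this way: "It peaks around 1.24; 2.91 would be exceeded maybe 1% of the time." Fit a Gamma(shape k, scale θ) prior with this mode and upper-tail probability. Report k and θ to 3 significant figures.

k ≈ 7.54, θ ≈ 0.19

Gamma(k,θ) with k>1 has mode (k−1)θ, so θ = 1.24/(k−1).
Need P(X < 2.91) = 0.99 with θ tied to k this way. Start at k = 2, θ = 1.24: P(X<2.91) ≈ 0.680.
Too low — raise k to concentrate. Iterating converges to k ≈ 7.54.
Then θ = 1.24/(7.54−1) ≈ 0.19.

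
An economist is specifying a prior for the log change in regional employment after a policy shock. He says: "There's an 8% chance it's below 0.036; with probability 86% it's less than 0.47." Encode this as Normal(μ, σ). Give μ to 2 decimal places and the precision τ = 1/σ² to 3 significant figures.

For Normal(μ,σ), the p-quantile is μ + z_p·σ. Here z_{0.08} = -1.405, z_{0.86} = 1.08.
So 0.036 = μ − 1.405σ and 0.47 = μ + 1.08σ.
Subtracting: σ = (0.47 − 0.036)/(1.08 − (-1.405)) = 0.17.
Then μ = 0.036 − (-1.405)·0.17 = 0.28.
Precision τ = 1/σ² = 1/0.1746² = 32.8.

μ = 0.28, τ = 32.8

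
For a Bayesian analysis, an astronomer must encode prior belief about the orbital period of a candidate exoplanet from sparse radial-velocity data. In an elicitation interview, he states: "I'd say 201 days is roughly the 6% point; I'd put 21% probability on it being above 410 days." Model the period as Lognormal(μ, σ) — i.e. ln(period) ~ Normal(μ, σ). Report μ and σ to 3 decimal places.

μ ≈ 5.773, σ ≈ 0.302

If T ~ Lognormal(μ,σ) then ln T ~ Normal(μ,σ), so the p-quantile of ln T is μ + z_p·σ.
ln(201) = 5.303 and ln(410) = 6.016; z_{0.06} = -1.555, z_{0.79} = 0.8064.
σ = (6.016 − 5.303)/(0.8064 − (-1.555)) = 0.302.
μ = 5.303 − (-1.555)·0.302 = 5.773.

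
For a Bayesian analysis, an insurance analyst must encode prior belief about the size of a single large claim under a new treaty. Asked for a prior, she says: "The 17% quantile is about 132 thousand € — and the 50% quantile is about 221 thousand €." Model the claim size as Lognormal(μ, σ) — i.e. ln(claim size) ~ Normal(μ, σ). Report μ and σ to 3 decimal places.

If T ~ Lognormal(μ,σ) then ln T ~ Normal(μ,σ), so the p-quantile of ln T is μ + z_p·σ.
ln(132) = 4.883 and ln(221) = 5.398; z_{0.17} = -0.9542, z_{0.5} = 0.
σ = (5.398 − 4.883)/(0 − (-0.9542)) = 0.540.
μ = 4.883 − (-0.9542)·0.540 = 5.398.

μ ≈ 5.398, σ ≈ 0.540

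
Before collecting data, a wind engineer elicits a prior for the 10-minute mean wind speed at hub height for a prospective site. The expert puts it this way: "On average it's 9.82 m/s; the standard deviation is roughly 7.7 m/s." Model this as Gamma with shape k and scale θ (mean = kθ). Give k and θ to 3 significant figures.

For Gamma(k, scale θ): mean = kθ, variance = kθ², so CV = 1/√k.
CV = SD/mean = 7.7/9.82 = 0.7841, hence k = 1/CV² = 1.63.
Then θ = mean/k = 9.82/1.63 = 6.04.

k ≈ 1.63, θ ≈ 6.04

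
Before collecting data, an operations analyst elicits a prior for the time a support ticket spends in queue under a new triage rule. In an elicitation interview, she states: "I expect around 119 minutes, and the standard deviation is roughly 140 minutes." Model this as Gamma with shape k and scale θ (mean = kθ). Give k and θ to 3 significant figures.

For Gamma(k, scale θ): mean = kθ, variance = kθ², so CV = 1/√k.
CV = SD/mean = 140/119 = 1.176, hence k = 1/CV² = 0.722.
Then θ = mean/k = 119/0.722 = 165.

k ≈ 0.722, θ ≈ 165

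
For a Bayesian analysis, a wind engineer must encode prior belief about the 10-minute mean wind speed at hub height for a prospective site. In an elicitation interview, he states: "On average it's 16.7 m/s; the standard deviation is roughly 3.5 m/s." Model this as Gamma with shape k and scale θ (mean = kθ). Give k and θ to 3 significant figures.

For Gamma(k, scale θ): mean = kθ, variance = kθ², so CV = 1/√k.
CV = SD/mean = 3.5/16.7 = 0.2096, hence k = 1/CV² = 22.8.
Then θ = mean/k = 16.7/22.8 = 0.734.

k ≈ 22.8, θ ≈ 0.734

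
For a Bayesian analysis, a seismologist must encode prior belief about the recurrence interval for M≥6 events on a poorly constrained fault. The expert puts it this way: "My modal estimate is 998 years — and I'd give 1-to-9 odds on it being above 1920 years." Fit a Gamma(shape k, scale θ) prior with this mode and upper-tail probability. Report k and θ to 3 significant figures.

Gamma(k,θ) with k>1 has mode (k−1)θ, so θ = 998/(k−1).
Need P(X < 1920) = 0.9 with θ tied to k this way. Start at k = 2, θ = 998: P(X<1920) ≈ 0.573.
Too low — raise k to concentrate. Iterating converges to k ≈ 5.47.
Then θ = 998/(5.47−1) ≈ 223.

k ≈ 5.47, θ ≈ 223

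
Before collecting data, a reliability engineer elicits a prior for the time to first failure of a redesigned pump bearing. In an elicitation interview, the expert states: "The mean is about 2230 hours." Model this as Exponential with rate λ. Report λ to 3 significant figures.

λ ≈ 0.000448

Exponential mean = 1/λ, so λ = 1/2230.0 = 0.000448.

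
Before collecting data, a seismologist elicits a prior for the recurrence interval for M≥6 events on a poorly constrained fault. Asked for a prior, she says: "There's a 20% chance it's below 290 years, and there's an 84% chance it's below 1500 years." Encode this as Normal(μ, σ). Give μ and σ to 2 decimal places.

For Normal(μ,σ), the p-quantile is μ + z_p·σ. Here z_{0.2} = -0.8416, z_{0.84} = 0.9945.
So 290 = μ − 0.8416σ and 1500 = μ + 0.9945σ.
Subtracting: σ = (1500 − 290)/(0.9945 − (-0.8416)) = 659.01.
Then μ = 290 − (-0.8416)·659.01 = 844.64.

μ = 844.64, σ = 659.01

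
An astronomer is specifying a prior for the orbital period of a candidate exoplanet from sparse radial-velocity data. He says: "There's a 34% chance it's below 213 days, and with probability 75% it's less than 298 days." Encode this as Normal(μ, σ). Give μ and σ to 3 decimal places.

μ = 245.255, σ = 78.200

The p-quantile of Normal(μ,σ) is μ + z_p·σ, with z_{0.34} = -0.4125 and z_{0.75} = 0.6745.
Eliminate σ: μ = (z₂·x₁ − z₁·x₂)/(z₂ − z₁) = (0.6745·213 − (-0.4125)·298)/1.087 = 245.255.
Then σ = (x₂ − x₁)/(z₂ − z₁) = (298 − 213)/1.087 = 78.200.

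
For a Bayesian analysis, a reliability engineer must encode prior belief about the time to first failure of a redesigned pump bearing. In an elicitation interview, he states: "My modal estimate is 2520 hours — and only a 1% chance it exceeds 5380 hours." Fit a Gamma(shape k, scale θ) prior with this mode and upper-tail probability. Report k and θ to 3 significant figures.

k ≈ 9.43, θ ≈ 299

Gamma(k,θ) with k>1 has mode (k−1)θ, so θ = 2520/(k−1).
Need P(X < 5380) = 0.99 with θ tied to k this way. Start at k = 2, θ = 2520: P(X<5380) ≈ 0.629.
Too low — raise k to concentrate. Iterating converges to k ≈ 9.43.
Then θ = 2520/(9.43−1) ≈ 299.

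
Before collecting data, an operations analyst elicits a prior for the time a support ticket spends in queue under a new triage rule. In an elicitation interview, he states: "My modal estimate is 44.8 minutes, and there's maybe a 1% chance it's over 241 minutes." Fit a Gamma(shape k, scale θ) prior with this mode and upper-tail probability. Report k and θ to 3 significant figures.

k ≈ 2.35, θ ≈ 33.1

Gamma(k,θ) with k>1 has mode (k−1)θ, so θ = 44.8/(k−1).
Need P(X < 241) = 0.99 with θ tied to k this way. Start at k = 2, θ = 44.8: P(X<241) ≈ 0.971.
Too low — raise k to concentrate. Iterating converges to k ≈ 2.35.
Then θ = 44.8/(2.35−1) ≈ 33.1.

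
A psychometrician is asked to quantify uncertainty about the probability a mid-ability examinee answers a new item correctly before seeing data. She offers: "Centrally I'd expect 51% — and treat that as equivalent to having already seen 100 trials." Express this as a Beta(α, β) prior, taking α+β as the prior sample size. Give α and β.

α = 51, β = 49

Under the effective-sample-size interpretation, Beta(α, β) has prior mean α/(α+β) and prior sample size α+β.
So α+β = 100 and α/(α+β) = 0.51, giving α = 0.51·100 = 51 and β = 100 − 51 = 49.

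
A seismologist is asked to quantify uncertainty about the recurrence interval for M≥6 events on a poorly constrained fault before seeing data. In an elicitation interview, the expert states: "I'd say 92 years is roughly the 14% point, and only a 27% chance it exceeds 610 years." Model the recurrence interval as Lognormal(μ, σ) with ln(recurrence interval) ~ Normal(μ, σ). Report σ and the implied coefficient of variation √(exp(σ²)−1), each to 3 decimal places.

If T ~ Lognormal(μ,σ) then ln T ~ Normal(μ,σ), so the p-quantile of ln T is μ + z_p·σ.
ln(92) = 4.522 and ln(610) = 6.413; z_{0.14} = -1.08, z_{0.73} = 0.6128.
σ = (6.413 − 4.522)/(0.6128 − (-1.08)) = 1.117.
μ = 4.522 − (-1.08)·1.117 = 5.729.
CV = √(exp(σ²)−1) = √(exp(1.2483)−1) = 1.576.

σ ≈ 1.117, CV ≈ 1.576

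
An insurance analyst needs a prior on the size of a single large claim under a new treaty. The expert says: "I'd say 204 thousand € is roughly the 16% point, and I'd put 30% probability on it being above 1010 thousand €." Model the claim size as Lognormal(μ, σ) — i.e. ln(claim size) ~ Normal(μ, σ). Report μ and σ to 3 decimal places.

If T ~ Lognormal(μ,σ) then ln T ~ Normal(μ,σ), so the p-quantile of ln T is μ + z_p·σ.
ln(204) = 5.318 and ln(1010) = 6.918; z_{0.16} = -0.9945, z_{0.7} = 0.5244.
σ = (6.918 − 5.318)/(0.5244 − (-0.9945)) = 1.053.
μ = 5.318 − (-0.9945)·1.053 = 6.365.

μ ≈ 6.365, σ ≈ 1.053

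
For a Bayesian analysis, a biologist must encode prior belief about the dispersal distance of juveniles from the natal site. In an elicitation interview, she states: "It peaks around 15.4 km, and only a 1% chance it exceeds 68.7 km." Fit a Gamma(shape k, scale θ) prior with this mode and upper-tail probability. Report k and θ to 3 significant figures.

k ≈ 2.81, θ ≈ 8.5

Gamma(k,θ) with k>1 has mode (k−1)θ, so θ = 15.4/(k−1).
Need P(X < 68.7) = 0.99 with θ tied to k this way. Start at k = 2, θ = 15.4: P(X<68.7) ≈ 0.937.
Too low — raise k to concentrate. Iterating converges to k ≈ 2.81.
Then θ = 15.4/(2.81−1) ≈ 8.5.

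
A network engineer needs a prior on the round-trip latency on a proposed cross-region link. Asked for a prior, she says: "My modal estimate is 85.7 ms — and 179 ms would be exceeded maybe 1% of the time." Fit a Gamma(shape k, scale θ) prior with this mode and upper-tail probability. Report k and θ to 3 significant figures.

Gamma(k,θ) with k>1 has mode (k−1)θ, so θ = 85.7/(k−1).
Need P(X < 179) = 0.99 with θ tied to k this way. Start at k = 2, θ = 85.7: P(X<179) ≈ 0.617.
Too low — raise k to concentrate. Iterating converges to k ≈ 9.98.
Then θ = 85.7/(9.98−1) ≈ 9.54.

k ≈ 9.98, θ ≈ 9.54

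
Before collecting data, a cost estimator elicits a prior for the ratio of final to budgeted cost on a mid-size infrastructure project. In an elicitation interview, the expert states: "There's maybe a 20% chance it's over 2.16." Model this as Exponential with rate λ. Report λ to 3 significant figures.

P(T > 2.16) = e^(−λ·2.16) = 0.2, so λ = −ln(0.2)/2.16 = 0.745.

λ ≈ 0.745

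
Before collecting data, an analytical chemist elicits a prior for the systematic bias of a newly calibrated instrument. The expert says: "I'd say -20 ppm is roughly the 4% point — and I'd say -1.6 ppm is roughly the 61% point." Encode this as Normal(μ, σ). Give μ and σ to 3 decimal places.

μ = -4.132, σ = 9.064

The p-quantile of Normal(μ,σ) is μ + z_p·σ, with z_{0.04} = -1.751 and z_{0.61} = 0.2793.
Eliminate σ: μ = (z₂·x₁ − z₁·x₂)/(z₂ − z₁) = (0.2793·-20 − (-1.751)·-1.6)/2.03 = -4.132.
Then σ = (x₂ − x₁)/(z₂ − z₁) = (-1.6 − -20)/2.03 = 9.064.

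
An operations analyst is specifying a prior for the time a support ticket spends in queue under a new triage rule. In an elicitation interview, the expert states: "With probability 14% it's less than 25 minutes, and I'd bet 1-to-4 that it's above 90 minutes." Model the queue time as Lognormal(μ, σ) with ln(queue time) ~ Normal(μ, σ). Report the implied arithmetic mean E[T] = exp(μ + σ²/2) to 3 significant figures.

E[T] ≈ 64.1 minutes

If T ~ Lognormal(μ,σ) then ln T ~ Normal(μ,σ), so the p-quantile of ln T is μ + z_p·σ.
ln(25) = 3.219 and ln(90) = 4.5; z_{0.14} = -1.08, z_{0.8} = 0.8416.
σ = (4.5 − 3.219)/(0.8416 − (-1.08)) = 0.666.
μ = 3.219 − (-1.08)·0.666 = 3.939.
E[T] = exp(μ + σ²/2) = exp(3.939 + 0.2221) = 64.1 minutes.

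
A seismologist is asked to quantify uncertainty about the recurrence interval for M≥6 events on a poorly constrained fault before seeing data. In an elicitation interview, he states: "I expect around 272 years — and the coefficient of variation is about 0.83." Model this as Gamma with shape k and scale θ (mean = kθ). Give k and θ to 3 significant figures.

k ≈ 1.45, θ ≈ 187

For Gamma(k, scale θ): mean = kθ, variance = kθ², so CV = 1/√k.
CV = 0.83, hence k = 1/CV² = 1.45.
Then θ = mean/k = 272/1.45 = 187.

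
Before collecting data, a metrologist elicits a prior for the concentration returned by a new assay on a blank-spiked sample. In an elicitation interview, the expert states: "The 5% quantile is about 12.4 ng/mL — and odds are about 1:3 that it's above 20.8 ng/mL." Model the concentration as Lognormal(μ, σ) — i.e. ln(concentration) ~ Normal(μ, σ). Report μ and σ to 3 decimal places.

μ ≈ 2.885, σ ≈ 0.223

If T ~ Lognormal(μ,σ) then ln T ~ Normal(μ,σ), so the p-quantile of ln T is μ + z_p·σ.
ln(12.4) = 2.518 and ln(20.8) = 3.035; z_{0.05} = -1.645, z_{0.75} = 0.6745.
σ = (3.035 − 2.518)/(0.6745 − (-1.645)) = 0.223.
μ = 2.518 − (-1.645)·0.223 = 2.885.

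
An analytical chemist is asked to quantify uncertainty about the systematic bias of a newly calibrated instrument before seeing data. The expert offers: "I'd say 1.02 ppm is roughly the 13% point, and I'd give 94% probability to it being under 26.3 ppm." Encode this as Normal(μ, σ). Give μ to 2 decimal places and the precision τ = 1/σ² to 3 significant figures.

μ = 11.64, τ = 0.0112

The p-quantile of Normal(μ,σ) is μ + z_p·σ, with z_{0.13} = -1.126 and z_{0.94} = 1.555.
Eliminate σ: μ = (z₂·x₁ − z₁·x₂)/(z₂ − z₁) = (1.555·1.02 − (-1.126)·26.3)/2.681 = 11.64.
Then σ = (x₂ − x₁)/(z₂ − z₁) = (26.3 − 1.02)/2.681 = 9.43.
Precision τ = 1/σ² = 1/9.429² = 0.0112.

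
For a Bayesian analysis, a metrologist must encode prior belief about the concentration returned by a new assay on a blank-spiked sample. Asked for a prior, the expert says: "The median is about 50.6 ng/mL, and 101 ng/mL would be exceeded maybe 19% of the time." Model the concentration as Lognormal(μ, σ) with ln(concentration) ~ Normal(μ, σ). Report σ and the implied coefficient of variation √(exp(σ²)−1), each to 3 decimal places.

If T ~ Lognormal(μ,σ) then ln T ~ Normal(μ,σ), so the p-quantile of ln T is μ + z_p·σ.
ln(50.6) = 3.924 and ln(101) = 4.615; z_{0.5} = 0, z_{0.81} = 0.8779.
σ = (4.615 − 3.924)/(0.8779 − (0)) = 0.787.
μ = 3.924 − (0)·0.787 = 3.924.
CV = √(exp(σ²)−1) = √(exp(0.6198)−1) = 0.927.

σ ≈ 0.787, CV ≈ 0.927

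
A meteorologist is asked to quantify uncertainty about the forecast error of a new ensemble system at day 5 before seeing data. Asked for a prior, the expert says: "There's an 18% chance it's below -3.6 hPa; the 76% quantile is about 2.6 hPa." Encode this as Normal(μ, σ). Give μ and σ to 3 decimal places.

μ = -0.100, σ = 3.823

The p-quantile of Normal(μ,σ) is μ + z_p·σ, with z_{0.18} = -0.9154 and z_{0.76} = 0.7063.
Eliminate σ: μ = (z₂·x₁ − z₁·x₂)/(z₂ − z₁) = (0.7063·-3.6 − (-0.9154)·2.6)/1.622 = -0.100.
Then σ = (x₂ − x₁)/(z₂ − z₁) = (2.6 − -3.6)/1.622 = 3.823.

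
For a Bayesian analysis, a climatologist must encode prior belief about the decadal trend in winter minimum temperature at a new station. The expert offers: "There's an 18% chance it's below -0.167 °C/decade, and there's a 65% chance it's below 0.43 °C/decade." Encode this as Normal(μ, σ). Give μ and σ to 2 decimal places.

μ = 0.25, σ = 0.46

For Normal(μ,σ), the p-quantile is μ + z_p·σ. Here z_{0.18} = -0.9154, z_{0.65} = 0.3853.
So -0.167 = μ − 0.9154σ and 0.43 = μ + 0.3853σ.
Subtracting: σ = (0.43 − -0.167)/(0.3853 − (-0.9154)) = 0.46.
Then μ = -0.167 − (-0.9154)·0.46 = 0.25.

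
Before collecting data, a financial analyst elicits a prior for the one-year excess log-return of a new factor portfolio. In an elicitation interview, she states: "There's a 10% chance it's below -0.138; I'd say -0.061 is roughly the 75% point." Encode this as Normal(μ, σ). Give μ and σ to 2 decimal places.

The p-quantile of Normal(μ,σ) is μ + z_p·σ, with z_{0.1} = -1.282 and z_{0.75} = 0.6745.
Eliminate σ: μ = (z₂·x₁ − z₁·x₂)/(z₂ − z₁) = (0.6745·-0.138 − (-1.282)·-0.061)/1.956 = -0.09.
Then σ = (x₂ − x₁)/(z₂ − z₁) = (-0.061 − -0.138)/1.956 = 0.04.

μ = -0.09, σ = 0.04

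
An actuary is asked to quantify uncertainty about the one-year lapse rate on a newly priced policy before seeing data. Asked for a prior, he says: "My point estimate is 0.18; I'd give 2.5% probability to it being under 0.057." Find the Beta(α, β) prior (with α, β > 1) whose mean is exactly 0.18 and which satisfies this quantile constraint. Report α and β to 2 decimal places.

With mean 0.18 fixed, write α = 0.18s, β = 0.82s where s = α+β.
Need P(θ < 0.057) = 0.025 under Beta(0.18s, 0.82s). Normal approximation: (q−m)/√(m(1−m)/s) ≈ z_{0.025} = -1.96, so s ≈ 0.18·0.82·(-1.96)²/(0.057−0.18)² = 37.5.
At s = 37.5: P(θ<0.057) ≈ 0.006. Adjusting to match 0.025 gives s ≈ 23.88.
So α = 0.18·23.88 ≈ 4.30, β = 0.82·23.88 ≈ 19.58.

α ≈ 4.30, β ≈ 19.58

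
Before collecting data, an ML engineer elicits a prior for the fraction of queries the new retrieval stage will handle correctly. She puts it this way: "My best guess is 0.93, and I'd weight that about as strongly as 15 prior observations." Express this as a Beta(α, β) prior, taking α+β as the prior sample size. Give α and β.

α = 13.95, β = 1.05

Under the effective-sample-size interpretation, Beta(α, β) has prior mean α/(α+β) and prior sample size α+β.
So α+β = 15 and α/(α+β) = 0.93, giving α = 0.93·15 = 13.95 and β = 15 − 13.95 = 1.05.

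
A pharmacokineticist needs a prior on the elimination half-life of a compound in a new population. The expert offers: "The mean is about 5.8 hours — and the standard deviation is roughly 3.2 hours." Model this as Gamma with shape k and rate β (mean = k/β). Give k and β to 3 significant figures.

k ≈ 3.29, β ≈ 0.566

For Gamma(k, rate β): mean = k/β, variance = k/β², so CV = 1/√k.
CV = SD/mean = 3.2/5.8 = 0.5517, hence k = 1/CV² = 3.29.
Then β = k/mean = 3.29/5.8 = 0.566.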